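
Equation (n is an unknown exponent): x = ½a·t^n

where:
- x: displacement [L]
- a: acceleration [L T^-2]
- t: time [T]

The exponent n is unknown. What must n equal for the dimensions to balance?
n = 2

x has dimensions [L]; t has dimensions [T].
The rest of the RHS has dimensions [L T^-2], so t^n must supply [T^2].
With n = 2: ½a·t^2 has dimensions [L], matching the LHS ✓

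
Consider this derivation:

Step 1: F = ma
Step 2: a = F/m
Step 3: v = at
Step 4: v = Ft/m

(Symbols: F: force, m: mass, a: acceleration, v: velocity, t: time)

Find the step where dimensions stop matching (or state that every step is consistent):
No step introduces an error — all steps are dimensionally consistent.

Step 1: F = ma → LHS [L M T^-2], RHS [L M T^-2] ✓
Step 2: a = F/m → LHS [L T^-2], RHS [L T^-2] ✓
Step 3: v = at → LHS [L T^-1], RHS [L T^-1] ✓
Step 4: v = Ft/m → LHS [L T^-1], RHS [L T^-1] ✓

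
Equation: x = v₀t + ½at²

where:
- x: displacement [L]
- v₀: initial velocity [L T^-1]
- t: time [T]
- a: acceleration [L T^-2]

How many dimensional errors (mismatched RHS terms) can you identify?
0

LHS x: [L]
- v₀t: [L] ✓
- ½at²: [L] ✓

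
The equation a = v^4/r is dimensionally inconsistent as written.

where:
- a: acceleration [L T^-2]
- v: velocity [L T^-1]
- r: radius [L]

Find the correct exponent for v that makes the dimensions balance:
The exponent of v should be 2: a = v^2/r

The LHS a has dimensions [L T^-2]; v has dimensions [L T^-1].
As written, the RHS v^4/r (exponent 4 on v) has dimensions [L^3 T^-4], which does not match.
With exponent 2, the RHS v^2/r has dimensions [L T^-2], matching the LHS.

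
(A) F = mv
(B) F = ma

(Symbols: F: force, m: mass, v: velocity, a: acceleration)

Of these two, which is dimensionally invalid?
(A)

(A) F = mv: LHS [L M T^-2], RHS [L M T^-1] ✗
(B) F = ma: LHS [L M T^-2], RHS [L M T^-2] ✓

Expression (A) F = mv is dimensionally incorrect.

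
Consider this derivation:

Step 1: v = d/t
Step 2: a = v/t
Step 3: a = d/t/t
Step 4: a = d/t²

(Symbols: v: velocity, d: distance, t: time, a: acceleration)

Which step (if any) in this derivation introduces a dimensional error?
No step introduces an error — all steps are dimensionally consistent.

Step 1: v = d/t → LHS [L T^-1], RHS [L T^-1] ✓
Step 2: a = v/t → LHS [L T^-2], RHS [L T^-2] ✓
Step 3: a = d/t/t → LHS [L T^-2], RHS [L T^-2] ✓
Step 4: a = d/t² → LHS [L T^-2], RHS [L T^-2] ✓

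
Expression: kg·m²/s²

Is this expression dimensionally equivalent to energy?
Yes

The expression kg·m²/s² has dimensions [L^2 M T^-2], which is exactly energy [L^2 M T^-2].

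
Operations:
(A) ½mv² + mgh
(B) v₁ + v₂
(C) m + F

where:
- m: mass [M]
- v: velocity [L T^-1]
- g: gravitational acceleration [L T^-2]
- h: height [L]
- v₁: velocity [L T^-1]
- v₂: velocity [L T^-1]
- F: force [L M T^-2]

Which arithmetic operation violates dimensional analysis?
(C) m + F

(A) ½mv² + mgh: ½mv² [L^2 M T^-2] and mgh [L^2 M T^-2] — same dimensions ✓
(B) v₁ + v₂: v₁ [L T^-1] and v₂ [L T^-1] — same dimensions ✓
(C) m + F: m [M] and F [L M T^-2] — different dimensions cannot be added/subtracted ✗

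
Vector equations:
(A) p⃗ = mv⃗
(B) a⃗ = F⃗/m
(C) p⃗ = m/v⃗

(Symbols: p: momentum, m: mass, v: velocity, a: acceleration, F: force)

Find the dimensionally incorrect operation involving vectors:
(C) p⃗ = m/v⃗

(A) p⃗ = mv⃗: LHS [L M T^-1], RHS [L M T^-1] ✓ — mass (scalar) times velocity (vector)
(B) a⃗ = F⃗/m: LHS [L T^-2], RHS [L T^-2] ✓ — force (vector) divided by mass (scalar)
(C) p⃗ = m/v⃗: LHS [L M T^-1], RHS [L^-1 M T] ✗ — momentum is mass times velocity; should be mv⃗ (and division by a vector is undefined)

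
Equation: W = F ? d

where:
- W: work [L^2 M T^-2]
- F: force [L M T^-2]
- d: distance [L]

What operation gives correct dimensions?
multiplication (×): W = F × d

W [L^2 M T^-2]; F [L M T^-2]; d [L].
F × d → [L^2 M T^-2] ✓
F ÷ d → [M T^-2] ✗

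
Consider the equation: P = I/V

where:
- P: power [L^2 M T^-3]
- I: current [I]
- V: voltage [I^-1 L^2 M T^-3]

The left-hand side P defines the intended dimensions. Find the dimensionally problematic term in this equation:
The right-hand side term I/V

P has dimensions [L^2 M T^-3], but I/V has dimensions [I^2 L^-2 M^-1 T^3], so the term I/V is dimensionally wrong for P.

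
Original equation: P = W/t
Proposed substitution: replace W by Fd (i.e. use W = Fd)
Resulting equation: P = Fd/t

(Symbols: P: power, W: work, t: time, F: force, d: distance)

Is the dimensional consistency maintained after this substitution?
Yes

[W] = [L^2 M T^-2] and [Fd] = [L^2 M T^-2]. These match, so the substitution replaces a quantity by one of the same dimensions and the result P = Fd/t has LHS [L^2 M T^-3] vs RHS [L^2 M T^-3] — still consistent.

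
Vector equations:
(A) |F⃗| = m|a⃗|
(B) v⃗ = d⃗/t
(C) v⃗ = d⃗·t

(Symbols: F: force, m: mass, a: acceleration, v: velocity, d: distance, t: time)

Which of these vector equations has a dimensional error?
(C) v⃗ = d⃗·t

(A) |F⃗| = m|a⃗|: LHS [L M T^-2], RHS [L M T^-2] ✓ — magnitudes of vectors are scalars
(B) v⃗ = d⃗/t: LHS [L T^-1], RHS [L T^-1] ✓ — displacement (vector) divided by time (scalar)
(C) v⃗ = d⃗·t: LHS [L T^-1], RHS [L T] ✗ — velocity is displacement per time; should be d⃗/t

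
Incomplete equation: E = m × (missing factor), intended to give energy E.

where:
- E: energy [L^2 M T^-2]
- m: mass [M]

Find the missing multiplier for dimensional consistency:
v² (velocity squared), dimensions [L^2 T^-2]

E has dimensions [L^2 M T^-2] and m has dimensions [M].
The missing factor must have dimensions [L^2 M T^-2] / [M] = [L^2 T^-2], i.e. velocity squared (v²).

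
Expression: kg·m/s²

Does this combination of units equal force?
Yes

The expression kg·m/s² has dimensions [L M T^-2], which is exactly force [L M T^-2].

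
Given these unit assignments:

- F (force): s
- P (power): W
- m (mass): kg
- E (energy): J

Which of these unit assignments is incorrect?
F

The variable F (force) should have units N, not s.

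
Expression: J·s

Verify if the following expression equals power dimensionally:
No

The expression J·s has dimensions [L^2 M T^-1], but power has dimensions [L^2 M T^-3].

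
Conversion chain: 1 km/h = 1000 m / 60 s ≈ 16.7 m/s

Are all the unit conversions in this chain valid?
The chain is incorrect (it contains an error).

Incorrect: 1 h = 3600 s, not 60 s (1 km/h ≈ 0.278 m/s)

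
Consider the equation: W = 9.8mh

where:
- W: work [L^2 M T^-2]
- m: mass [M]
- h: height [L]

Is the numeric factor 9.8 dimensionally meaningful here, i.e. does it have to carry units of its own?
Yes

W has dimensions [L^2 M T^-2], while mh alone has dimensions [L M]. For the equation to balance, the factor 9.8 must carry dimensions [L T^-2] — it is a dimensional constant (a numerical value of a physical quantity with its units suppressed), not a pure number.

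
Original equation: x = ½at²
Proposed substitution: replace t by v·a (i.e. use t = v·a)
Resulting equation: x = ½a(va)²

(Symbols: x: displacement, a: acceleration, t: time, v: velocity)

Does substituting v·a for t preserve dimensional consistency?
No

[t] = [T] and [v·a] = [L^2 T^-3]. These differ, so the substitution replaces a quantity by one of different dimensions and the result x = ½a(va)² has LHS [L] vs RHS [L^5 T^-8] — inconsistent.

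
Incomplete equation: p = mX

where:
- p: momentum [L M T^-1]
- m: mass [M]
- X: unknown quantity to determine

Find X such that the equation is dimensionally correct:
X = v (velocity), dimensions [L T^-1]

p has dimensions [L M T^-1]; the rest of the RHS (m) has dimensions [M].
So X must have dimensions [L T^-1] — X = v (velocity).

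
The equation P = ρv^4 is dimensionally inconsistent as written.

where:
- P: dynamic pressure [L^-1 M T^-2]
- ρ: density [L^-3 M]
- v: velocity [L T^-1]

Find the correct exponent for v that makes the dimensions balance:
The exponent of v should be 2: P = ρv^2

The LHS P has dimensions [L^-1 M T^-2]; v has dimensions [L T^-1].
As written, the RHS ρv^4 (exponent 4 on v) has dimensions [L M T^-4], which does not match.
With exponent 2, the RHS ρv^2 has dimensions [L^-1 M T^-2], matching the LHS.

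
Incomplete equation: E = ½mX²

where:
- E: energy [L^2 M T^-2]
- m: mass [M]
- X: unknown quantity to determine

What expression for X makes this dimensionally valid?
X = v (velocity), dimensions [L T^-1]

E has dimensions [L^2 M T^-2]; the rest of the RHS (½m) has dimensions [M].
So X² must have dimensions [L^2 T^-2], i.e. X has dimensions [L T^-1] — X = v (velocity).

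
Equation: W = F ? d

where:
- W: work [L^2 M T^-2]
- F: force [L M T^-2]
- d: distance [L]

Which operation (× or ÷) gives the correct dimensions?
multiplication (×): W = F × d

W [L^2 M T^-2]; F [L M T^-2]; d [L].
F × d → [L^2 M T^-2] ✓
F ÷ d → [M T^-2] ✗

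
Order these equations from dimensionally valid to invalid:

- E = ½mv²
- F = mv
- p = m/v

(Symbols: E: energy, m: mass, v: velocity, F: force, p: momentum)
Dimensionally correct: E = ½mv²
Dimensionally incorrect: F = mv, p = m/v
Ordered (correct first, then incorrect): E = ½mv², F = mv, p = m/v

- E = ½mv²: LHS [L^2 M T^-2], RHS [L^2 M T^-2] → correct ✓
- F = mv: LHS [L M T^-2], RHS [L M T^-1] → incorrect ✗
- p = m/v: LHS [L M T^-1], RHS [L^-1 M T] → incorrect ✗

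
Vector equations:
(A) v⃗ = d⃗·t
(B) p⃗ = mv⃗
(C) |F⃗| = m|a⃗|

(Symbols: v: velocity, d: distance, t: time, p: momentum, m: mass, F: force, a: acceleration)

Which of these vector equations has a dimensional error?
(A) v⃗ = d⃗·t

(A) v⃗ = d⃗·t: LHS [L T^-1], RHS [L T] ✗ — velocity is displacement per time; should be d⃗/t
(B) p⃗ = mv⃗: LHS [L M T^-1], RHS [L M T^-1] ✓ — mass (scalar) times velocity (vector)
(C) |F⃗| = m|a⃗|: LHS [L M T^-2], RHS [L M T^-2] ✓ — magnitudes of vectors are scalars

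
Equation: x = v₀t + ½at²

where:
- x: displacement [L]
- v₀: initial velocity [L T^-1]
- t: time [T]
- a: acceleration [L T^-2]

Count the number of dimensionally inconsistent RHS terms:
0

LHS x: [L]
- v₀t: [L] ✓
- ½at²: [L] ✓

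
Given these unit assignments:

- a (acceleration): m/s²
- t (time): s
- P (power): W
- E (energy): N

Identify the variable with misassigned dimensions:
E

The variable E (energy) should have units J, not N.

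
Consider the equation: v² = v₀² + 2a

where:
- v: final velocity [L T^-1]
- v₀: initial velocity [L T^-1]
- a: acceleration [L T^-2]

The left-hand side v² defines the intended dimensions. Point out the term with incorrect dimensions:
The term 2a

Checking each RHS term against the LHS:
- v₀²: [L^2 T^-2] — matches v² [L^2 T^-2] ✓
- 2a: [L T^-2] — does NOT match v² [L^2 T^-2] ✗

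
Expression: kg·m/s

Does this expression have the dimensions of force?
No

The expression kg·m/s has dimensions [L M T^-1], but force has dimensions [L M T^-2].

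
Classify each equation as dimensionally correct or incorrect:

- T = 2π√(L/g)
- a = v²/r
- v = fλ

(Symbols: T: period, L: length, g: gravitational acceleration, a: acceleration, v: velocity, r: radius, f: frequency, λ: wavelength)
Dimensionally correct: T = 2π√(L/g), a = v²/r, v = fλ
Dimensionally incorrect: none
Ordered (correct first, then incorrect): T = 2π√(L/g), a = v²/r, v = fλ

- T = 2π√(L/g): LHS [T], RHS [T] → correct ✓
- a = v²/r: LHS [L T^-2], RHS [L T^-2] → correct ✓
- v = fλ: LHS [L T^-1], RHS [L T^-1] → correct ✓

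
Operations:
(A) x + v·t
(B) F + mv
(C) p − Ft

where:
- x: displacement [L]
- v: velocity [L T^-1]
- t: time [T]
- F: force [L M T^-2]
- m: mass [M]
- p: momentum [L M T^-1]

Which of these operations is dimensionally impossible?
(B) F + mv

(A) x + v·t: x [L] and v·t [L] — same dimensions ✓
(B) F + mv: F [L M T^-2] and mv [L M T^-1] — different dimensions cannot be added/subtracted ✗
(C) p − Ft: p [L M T^-1] and Ft [L M T^-1] — same dimensions ✓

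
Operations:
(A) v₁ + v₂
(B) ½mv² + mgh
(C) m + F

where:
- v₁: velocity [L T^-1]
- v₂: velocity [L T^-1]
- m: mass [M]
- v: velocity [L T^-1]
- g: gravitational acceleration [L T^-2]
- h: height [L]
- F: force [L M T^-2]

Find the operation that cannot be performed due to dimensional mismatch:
(C) m + F

(A) v₁ + v₂: v₁ [L T^-1] and v₂ [L T^-1] — same dimensions ✓
(B) ½mv² + mgh: ½mv² [L^2 M T^-2] and mgh [L^2 M T^-2] — same dimensions ✓
(C) m + F: m [M] and F [L M T^-2] — different dimensions cannot be added/subtracted ✗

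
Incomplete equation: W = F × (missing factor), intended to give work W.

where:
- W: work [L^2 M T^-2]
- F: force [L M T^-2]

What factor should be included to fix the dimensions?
d (distance), dimensions [L]

W has dimensions [L^2 M T^-2] and F has dimensions [L M T^-2].
The missing factor must have dimensions [L^2 M T^-2] / [L M T^-2] = [L], i.e. distance (d).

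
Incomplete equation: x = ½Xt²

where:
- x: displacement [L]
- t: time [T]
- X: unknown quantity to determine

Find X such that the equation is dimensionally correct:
X = a (acceleration), dimensions [L T^-2]

x has dimensions [L]; the rest of the RHS (½ t²) has dimensions [T^2].
So X must have dimensions [L T^-2] — X = a (acceleration).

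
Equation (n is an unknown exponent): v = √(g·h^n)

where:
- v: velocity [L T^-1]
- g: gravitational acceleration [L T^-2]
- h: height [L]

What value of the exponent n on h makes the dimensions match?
n = 1

v has dimensions [L T^-1]; h has dimensions [L].
With n = 1: √(g·h^1) has dimensions [L T^-1], matching the LHS ✓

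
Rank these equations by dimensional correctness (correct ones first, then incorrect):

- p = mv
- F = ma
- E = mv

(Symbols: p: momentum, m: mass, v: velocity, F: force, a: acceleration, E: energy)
Dimensionally correct: p = mv, F = ma
Dimensionally incorrect: E = mv
Ordered (correct first, then incorrect): p = mv, F = ma, E = mv

- p = mv: LHS [L M T^-1], RHS [L M T^-1] → correct ✓
- F = ma: LHS [L M T^-2], RHS [L M T^-2] → correct ✓
- E = mv: LHS [L^2 M T^-2], RHS [L M T^-1] → incorrect ✗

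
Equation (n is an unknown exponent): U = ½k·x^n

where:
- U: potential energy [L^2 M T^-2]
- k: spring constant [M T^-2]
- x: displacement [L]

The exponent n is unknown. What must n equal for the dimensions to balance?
n = 2

U has dimensions [L^2 M T^-2]; x has dimensions [L].
The rest of the RHS has dimensions [M T^-2], so x^n must supply [L^2].
With n = 2: ½k·x^2 has dimensions [L^2 M T^-2], matching the LHS ✓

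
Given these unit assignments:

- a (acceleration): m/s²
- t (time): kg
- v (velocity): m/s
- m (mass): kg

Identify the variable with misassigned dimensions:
t

The variable t (time) should have units s, not kg.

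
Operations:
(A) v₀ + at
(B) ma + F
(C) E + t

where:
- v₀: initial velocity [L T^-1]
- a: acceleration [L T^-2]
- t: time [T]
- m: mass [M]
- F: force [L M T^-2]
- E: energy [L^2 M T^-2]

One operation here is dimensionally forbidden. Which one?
(C) E + t

(A) v₀ + at: v₀ [L T^-1] and at [L T^-1] — same dimensions ✓
(B) ma + F: ma [L M T^-2] and F [L M T^-2] — same dimensions ✓
(C) E + t: E [L^2 M T^-2] and t [T] — different dimensions cannot be added/subtracted ✗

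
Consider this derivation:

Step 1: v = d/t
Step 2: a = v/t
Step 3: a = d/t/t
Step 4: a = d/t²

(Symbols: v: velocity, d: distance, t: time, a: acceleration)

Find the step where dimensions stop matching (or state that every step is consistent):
No step introduces an error — all steps are dimensionally consistent.

Step 1: v = d/t → LHS [L T^-1], RHS [L T^-1] ✓
Step 2: a = v/t → LHS [L T^-2], RHS [L T^-2] ✓
Step 3: a = d/t/t → LHS [L T^-2], RHS [L T^-2] ✓
Step 4: a = d/t² → LHS [L T^-2], RHS [L T^-2] ✓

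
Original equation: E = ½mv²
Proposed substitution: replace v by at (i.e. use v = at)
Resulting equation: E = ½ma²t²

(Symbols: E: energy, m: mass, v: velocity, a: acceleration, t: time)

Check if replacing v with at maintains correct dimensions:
Yes

[v] = [L T^-1] and [at] = [L T^-1]. These match, so the substitution replaces a quantity by one of the same dimensions and the result E = ½ma²t² has LHS [L^2 M T^-2] vs RHS [L^2 M T^-2] — still consistent.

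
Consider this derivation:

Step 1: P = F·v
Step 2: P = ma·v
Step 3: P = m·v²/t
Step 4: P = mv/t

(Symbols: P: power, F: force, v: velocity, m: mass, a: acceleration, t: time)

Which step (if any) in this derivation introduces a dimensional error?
Step 4

Step 1: P = F·v → LHS [L^2 M T^-3], RHS [L^2 M T^-3] ✓
Step 2: P = ma·v → LHS [L^2 M T^-3], RHS [L^2 M T^-3] ✓
Step 3: P = m·v²/t → LHS [L^2 M T^-3], RHS [L^2 M T^-3] ✓
Step 4: P = mv/t → LHS [L^2 M T^-3], RHS [L M T^-2] ✗

The first dimensional inconsistency appears in step 4: P = mv/t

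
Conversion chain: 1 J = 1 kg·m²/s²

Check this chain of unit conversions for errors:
The chain is correct (no errors).

Correct: Joule is defined as kg·m²/s²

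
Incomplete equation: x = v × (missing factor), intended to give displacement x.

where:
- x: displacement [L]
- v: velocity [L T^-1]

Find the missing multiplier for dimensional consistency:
t (time), dimensions [T]

x has dimensions [L] and v has dimensions [L T^-1].
The missing factor must have dimensions [L] / [L T^-1] = [T], i.e. time (t).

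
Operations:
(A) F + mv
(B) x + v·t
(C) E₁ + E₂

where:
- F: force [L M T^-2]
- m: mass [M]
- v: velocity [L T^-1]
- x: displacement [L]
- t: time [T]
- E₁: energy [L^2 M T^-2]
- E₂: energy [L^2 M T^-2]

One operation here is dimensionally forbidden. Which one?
(A) F + mv

(A) F + mv: F [L M T^-2] and mv [L M T^-1] — different dimensions cannot be added/subtracted ✗
(B) x + v·t: x [L] and v·t [L] — same dimensions ✓
(C) E₁ + E₂: E₁ [L^2 M T^-2] and E₂ [L^2 M T^-2] — same dimensions ✓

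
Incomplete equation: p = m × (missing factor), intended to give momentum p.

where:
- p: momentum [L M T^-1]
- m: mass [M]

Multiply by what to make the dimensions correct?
v (velocity), dimensions [L T^-1]

p has dimensions [L M T^-1] and m has dimensions [M].
The missing factor must have dimensions [L M T^-1] / [M] = [L T^-1], i.e. velocity (v).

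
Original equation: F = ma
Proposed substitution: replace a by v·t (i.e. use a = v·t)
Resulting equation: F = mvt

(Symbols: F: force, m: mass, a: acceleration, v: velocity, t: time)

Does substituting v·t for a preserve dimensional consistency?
No

[a] = [L T^-2] and [v·t] = [L]. These differ, so the substitution replaces a quantity by one of different dimensions and the result F = mvt has LHS [L M T^-2] vs RHS [L M] — inconsistent.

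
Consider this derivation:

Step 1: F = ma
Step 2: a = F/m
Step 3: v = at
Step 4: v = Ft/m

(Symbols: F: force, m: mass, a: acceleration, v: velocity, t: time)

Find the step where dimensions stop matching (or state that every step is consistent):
No step introduces an error — all steps are dimensionally consistent.

Step 1: F = ma → LHS [L M T^-2], RHS [L M T^-2] ✓
Step 2: a = F/m → LHS [L T^-2], RHS [L T^-2] ✓
Step 3: v = at → LHS [L T^-1], RHS [L T^-1] ✓
Step 4: v = Ft/m → LHS [L T^-1], RHS [L T^-1] ✓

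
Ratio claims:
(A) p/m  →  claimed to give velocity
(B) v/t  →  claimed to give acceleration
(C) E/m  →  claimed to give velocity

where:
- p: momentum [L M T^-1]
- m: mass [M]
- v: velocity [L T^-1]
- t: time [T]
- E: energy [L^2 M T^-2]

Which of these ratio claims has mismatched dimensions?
(C) E/m does not give velocity

(A) p/m: [L T^-1] = velocity [L T^-1] ✓
(B) v/t: [L T^-2] = acceleration [L T^-2] ✓
(C) E/m: [L^2 T^-2] ≠ velocity [L T^-1] ✗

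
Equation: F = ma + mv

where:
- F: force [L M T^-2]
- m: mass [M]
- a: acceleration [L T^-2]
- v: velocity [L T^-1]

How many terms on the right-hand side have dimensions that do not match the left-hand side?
1

LHS F: [L M T^-2]
- ma: [L M T^-2] ✓
- mv: [L M T^-1] ✗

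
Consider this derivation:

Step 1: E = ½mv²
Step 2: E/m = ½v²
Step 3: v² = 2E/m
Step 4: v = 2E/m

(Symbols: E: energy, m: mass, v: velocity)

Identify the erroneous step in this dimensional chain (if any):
Step 4

Step 1: E = ½mv² → LHS [L^2 M T^-2], RHS [L^2 M T^-2] ✓
Step 2: E/m = ½v² → LHS [L^2 T^-2], RHS [L^2 T^-2] ✓
Step 3: v² = 2E/m → LHS [L^2 T^-2], RHS [L^2 T^-2] ✓
Step 4: v = 2E/m → LHS [L T^-1], RHS [L^2 T^-2] ✗

The first dimensional inconsistency appears in step 4: v = 2E/m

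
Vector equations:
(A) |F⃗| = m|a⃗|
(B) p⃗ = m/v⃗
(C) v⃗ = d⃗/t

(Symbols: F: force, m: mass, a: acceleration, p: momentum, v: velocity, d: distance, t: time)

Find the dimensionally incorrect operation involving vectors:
(B) p⃗ = m/v⃗

(A) |F⃗| = m|a⃗|: LHS [L M T^-2], RHS [L M T^-2] ✓ — magnitudes of vectors are scalars
(B) p⃗ = m/v⃗: LHS [L M T^-1], RHS [L^-1 M T] ✗ — momentum is mass times velocity; should be mv⃗ (and division by a vector is undefined)
(C) v⃗ = d⃗/t: LHS [L T^-1], RHS [L T^-1] ✓ — displacement (vector) divided by time (scalar)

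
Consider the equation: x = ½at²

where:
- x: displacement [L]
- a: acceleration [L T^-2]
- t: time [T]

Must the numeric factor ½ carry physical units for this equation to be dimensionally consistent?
No

x has dimensions [L] and at² already has dimensions [L], so the equation balances without ½ contributing any dimensions. ½ is a pure (dimensionless) number; changing or removing it would not affect dimensional consistency.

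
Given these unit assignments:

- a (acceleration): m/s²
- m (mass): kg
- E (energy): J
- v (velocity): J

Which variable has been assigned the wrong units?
v

The variable v (velocity) should have units m/s, not J.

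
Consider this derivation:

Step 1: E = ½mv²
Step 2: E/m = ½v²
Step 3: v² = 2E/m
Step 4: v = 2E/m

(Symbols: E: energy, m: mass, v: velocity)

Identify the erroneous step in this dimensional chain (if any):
Step 4

Step 1: E = ½mv² → LHS [L^2 M T^-2], RHS [L^2 M T^-2] ✓
Step 2: E/m = ½v² → LHS [L^2 T^-2], RHS [L^2 T^-2] ✓
Step 3: v² = 2E/m → LHS [L^2 T^-2], RHS [L^2 T^-2] ✓
Step 4: v = 2E/m → LHS [L T^-1], RHS [L^2 T^-2] ✗

The first dimensional inconsistency appears in step 4: v = 2E/m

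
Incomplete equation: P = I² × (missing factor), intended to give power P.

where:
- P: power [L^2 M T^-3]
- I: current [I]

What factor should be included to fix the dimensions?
R (resistance), dimensions [I^-2 L^2 M T^-3]

P has dimensions [L^2 M T^-3] and I² has dimensions [I^2].
The missing factor must have dimensions [L^2 M T^-3] / [I^2] = [I^-2 L^2 M T^-3], i.e. resistance (R).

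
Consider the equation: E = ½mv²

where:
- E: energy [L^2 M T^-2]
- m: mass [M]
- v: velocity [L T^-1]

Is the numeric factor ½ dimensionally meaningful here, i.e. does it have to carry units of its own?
No

E has dimensions [L^2 M T^-2] and mv² already has dimensions [L^2 M T^-2], so the equation balances without ½ contributing any dimensions. ½ is a pure (dimensionless) number; changing or removing it would not affect dimensional consistency.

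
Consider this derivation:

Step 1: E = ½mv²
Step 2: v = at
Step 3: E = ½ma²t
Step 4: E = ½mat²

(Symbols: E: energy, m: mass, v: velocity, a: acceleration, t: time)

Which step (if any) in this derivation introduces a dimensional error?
Step 3

Step 1: E = ½mv² → LHS [L^2 M T^-2], RHS [L^2 M T^-2] ✓
Step 2: v = at → LHS [L T^-1], RHS [L T^-1] ✓
Step 3: E = ½ma²t → LHS [L^2 M T^-2], RHS [L^2 M T^-3] ✗

The first dimensional inconsistency appears in step 3: E = ½ma²t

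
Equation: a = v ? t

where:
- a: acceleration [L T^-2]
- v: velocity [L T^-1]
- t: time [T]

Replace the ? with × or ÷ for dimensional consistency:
division (÷): a = v ÷ t

a [L T^-2]; v [L T^-1]; t [T].
v × t → [L] ✗
v ÷ t → [L T^-2] ✓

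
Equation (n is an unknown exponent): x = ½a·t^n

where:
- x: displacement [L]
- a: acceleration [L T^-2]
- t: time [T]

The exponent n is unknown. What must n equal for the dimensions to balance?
n = 2

x has dimensions [L]; t has dimensions [T].
The rest of the RHS has dimensions [L T^-2], so t^n must supply [T^2].
With n = 2: ½a·t^2 has dimensions [L], matching the LHS ✓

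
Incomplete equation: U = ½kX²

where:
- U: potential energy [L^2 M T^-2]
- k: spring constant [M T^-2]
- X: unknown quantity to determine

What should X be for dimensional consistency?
X = x (displacement), dimensions [L]

U has dimensions [L^2 M T^-2]; the rest of the RHS (½k) has dimensions [M T^-2].
So X² must have dimensions [L^2], i.e. X has dimensions [L] — X = x (displacement).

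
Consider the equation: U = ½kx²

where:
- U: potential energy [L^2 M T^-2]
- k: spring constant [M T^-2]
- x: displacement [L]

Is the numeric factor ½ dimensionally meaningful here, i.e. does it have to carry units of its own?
No

U has dimensions [L^2 M T^-2] and kx² already has dimensions [L^2 M T^-2], so the equation balances without ½ contributing any dimensions. ½ is a pure (dimensionless) number; changing or removing it would not affect dimensional consistency.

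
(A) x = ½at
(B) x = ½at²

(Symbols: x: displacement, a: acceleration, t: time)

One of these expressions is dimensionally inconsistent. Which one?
(A)

(A) x = ½at: LHS [L], RHS [L T^-1] ✗
(B) x = ½at²: LHS [L], RHS [L] ✓

Expression (A) x = ½at is dimensionally incorrect.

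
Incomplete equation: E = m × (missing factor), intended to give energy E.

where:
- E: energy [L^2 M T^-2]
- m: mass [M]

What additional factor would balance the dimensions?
v² (velocity squared), dimensions [L^2 T^-2]

E has dimensions [L^2 M T^-2] and m has dimensions [M].
The missing factor must have dimensions [L^2 M T^-2] / [M] = [L^2 T^-2], i.e. velocity squared (v²).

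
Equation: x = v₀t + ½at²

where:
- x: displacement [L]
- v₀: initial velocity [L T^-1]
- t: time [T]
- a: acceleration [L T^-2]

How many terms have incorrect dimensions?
0

LHS x: [L]
- v₀t: [L] ✓
- ½at²: [L] ✓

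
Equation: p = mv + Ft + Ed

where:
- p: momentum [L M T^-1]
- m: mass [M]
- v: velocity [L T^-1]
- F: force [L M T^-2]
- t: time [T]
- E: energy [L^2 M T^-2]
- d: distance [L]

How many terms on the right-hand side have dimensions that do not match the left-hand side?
1

LHS p: [L M T^-1]
- mv: [L M T^-1] ✓
- Ft: [L M T^-1] ✓
- Ed: [L^3 M T^-2] ✗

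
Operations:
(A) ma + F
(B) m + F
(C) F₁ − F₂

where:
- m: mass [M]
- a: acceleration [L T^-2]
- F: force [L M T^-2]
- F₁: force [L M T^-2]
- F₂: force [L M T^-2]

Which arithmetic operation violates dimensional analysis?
(B) m + F

(A) ma + F: ma [L M T^-2] and F [L M T^-2] — same dimensions ✓
(B) m + F: m [M] and F [L M T^-2] — different dimensions cannot be added/subtracted ✗
(C) F₁ − F₂: F₁ [L M T^-2] and F₂ [L M T^-2] — same dimensions ✓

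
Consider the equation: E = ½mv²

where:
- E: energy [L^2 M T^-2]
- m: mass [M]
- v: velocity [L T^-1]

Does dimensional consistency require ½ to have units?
No

E has dimensions [L^2 M T^-2] and mv² already has dimensions [L^2 M T^-2], so the equation balances without ½ contributing any dimensions. ½ is a pure (dimensionless) number; changing or removing it would not affect dimensional consistency.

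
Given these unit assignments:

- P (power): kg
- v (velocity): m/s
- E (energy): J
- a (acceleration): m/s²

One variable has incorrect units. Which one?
P

The variable P (power) should have units W, not kg.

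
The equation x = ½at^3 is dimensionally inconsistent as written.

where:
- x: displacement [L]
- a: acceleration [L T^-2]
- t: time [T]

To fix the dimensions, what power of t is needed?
The exponent of t should be 2: x = ½at^2

The LHS x has dimensions [L]; t has dimensions [T].
As written, the RHS ½at^3 (exponent 3 on t) has dimensions [L T], which does not match.
With exponent 2, the RHS ½at^2 has dimensions [L], matching the LHS.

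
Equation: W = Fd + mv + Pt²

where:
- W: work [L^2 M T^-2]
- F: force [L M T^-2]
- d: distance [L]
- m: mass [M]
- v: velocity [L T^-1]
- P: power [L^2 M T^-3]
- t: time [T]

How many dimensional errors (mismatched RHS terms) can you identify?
2

LHS W: [L^2 M T^-2]
- Fd: [L^2 M T^-2] ✓
- mv: [L M T^-1] ✗
- Pt²: [L^2 M T^-1] ✗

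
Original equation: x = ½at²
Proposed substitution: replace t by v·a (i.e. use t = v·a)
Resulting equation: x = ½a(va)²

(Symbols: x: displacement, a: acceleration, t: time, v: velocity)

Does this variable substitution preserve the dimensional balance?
No

[t] = [T] and [v·a] = [L^2 T^-3]. These differ, so the substitution replaces a quantity by one of different dimensions and the result x = ½a(va)² has LHS [L] vs RHS [L^5 T^-8] — inconsistent.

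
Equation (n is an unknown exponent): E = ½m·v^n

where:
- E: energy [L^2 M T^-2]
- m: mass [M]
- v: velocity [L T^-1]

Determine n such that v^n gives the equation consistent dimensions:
n = 2

E has dimensions [L^2 M T^-2]; v has dimensions [L T^-1].
The rest of the RHS has dimensions [M], so v^n must supply [L^2 T^-2].
With n = 2: ½m·v^2 has dimensions [L^2 M T^-2], matching the LHS ✓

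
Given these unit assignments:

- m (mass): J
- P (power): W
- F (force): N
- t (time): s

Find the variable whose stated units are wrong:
m

The variable m (mass) should have units kg, not J.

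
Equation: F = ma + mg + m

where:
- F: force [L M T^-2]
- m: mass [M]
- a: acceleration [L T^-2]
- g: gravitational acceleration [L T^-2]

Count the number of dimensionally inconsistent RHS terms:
1

LHS F: [L M T^-2]
- ma: [L M T^-2] ✓
- mg: [L M T^-2] ✓
- m: [M] ✗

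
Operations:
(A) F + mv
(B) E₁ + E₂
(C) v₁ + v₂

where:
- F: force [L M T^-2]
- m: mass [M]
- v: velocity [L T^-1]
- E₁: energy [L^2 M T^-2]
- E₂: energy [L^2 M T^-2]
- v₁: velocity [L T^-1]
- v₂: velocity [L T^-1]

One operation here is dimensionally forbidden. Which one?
(A) F + mv

(A) F + mv: F [L M T^-2] and mv [L M T^-1] — different dimensions cannot be added/subtracted ✗
(B) E₁ + E₂: E₁ [L^2 M T^-2] and E₂ [L^2 M T^-2] — same dimensions ✓
(C) v₁ + v₂: v₁ [L T^-1] and v₂ [L T^-1] — same dimensions ✓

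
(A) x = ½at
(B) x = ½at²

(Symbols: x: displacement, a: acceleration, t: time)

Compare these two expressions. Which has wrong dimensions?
(A)

(A) x = ½at: LHS [L], RHS [L T^-1] ✗
(B) x = ½at²: LHS [L], RHS [L] ✓

Expression (A) x = ½at is dimensionally incorrect.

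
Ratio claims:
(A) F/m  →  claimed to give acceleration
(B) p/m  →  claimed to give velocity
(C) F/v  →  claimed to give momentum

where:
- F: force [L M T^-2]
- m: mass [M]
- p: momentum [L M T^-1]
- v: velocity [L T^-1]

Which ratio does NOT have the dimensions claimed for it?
(C) F/v does not give momentum

(A) F/m: [L T^-2] = acceleration [L T^-2] ✓
(B) p/m: [L T^-1] = velocity [L T^-1] ✓
(C) F/v: [M T^-1] ≠ momentum [L M T^-1] ✗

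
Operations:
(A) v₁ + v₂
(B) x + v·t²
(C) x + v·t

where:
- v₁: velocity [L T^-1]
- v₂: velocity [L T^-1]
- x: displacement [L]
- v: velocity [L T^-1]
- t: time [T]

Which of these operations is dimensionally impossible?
(B) x + v·t²

(A) v₁ + v₂: v₁ [L T^-1] and v₂ [L T^-1] — same dimensions ✓
(B) x + v·t²: x [L] and v·t² [L T] — different dimensions cannot be added/subtracted ✗
(C) x + v·t: x [L] and v·t [L] — same dimensions ✓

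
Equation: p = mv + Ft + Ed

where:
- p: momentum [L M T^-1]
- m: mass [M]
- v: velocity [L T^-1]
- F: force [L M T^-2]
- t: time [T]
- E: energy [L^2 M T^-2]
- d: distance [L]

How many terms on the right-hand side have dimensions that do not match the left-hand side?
1

LHS p: [L M T^-1]
- mv: [L M T^-1] ✓
- Ft: [L M T^-1] ✓
- Ed: [L^3 M T^-2] ✗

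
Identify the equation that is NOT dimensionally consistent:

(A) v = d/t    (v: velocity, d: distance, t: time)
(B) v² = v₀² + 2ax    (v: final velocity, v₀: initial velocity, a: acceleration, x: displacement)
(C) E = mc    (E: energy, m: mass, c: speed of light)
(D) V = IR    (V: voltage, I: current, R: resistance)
(C) E = mc

The equation (C) E = mc is dimensionally incorrect.

LHS (E): [L^2 M T^-2]
RHS (mc): [L M T^-1] ✗

The dimensions do not match. The other three equations balance.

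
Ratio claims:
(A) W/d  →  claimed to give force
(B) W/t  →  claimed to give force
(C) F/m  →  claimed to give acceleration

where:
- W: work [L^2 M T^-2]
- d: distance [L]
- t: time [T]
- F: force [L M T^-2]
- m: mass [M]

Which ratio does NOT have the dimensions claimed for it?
(B) W/t does not give force

(A) W/d: [L M T^-2] = force [L M T^-2] ✓
(B) W/t: [L^2 M T^-3] ≠ force [L M T^-2] ✗
(C) F/m: [L T^-2] = acceleration [L T^-2] ✓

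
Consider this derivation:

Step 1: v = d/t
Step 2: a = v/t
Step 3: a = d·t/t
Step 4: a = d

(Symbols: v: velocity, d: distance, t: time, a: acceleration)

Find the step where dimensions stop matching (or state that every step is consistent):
Step 3

Step 1: v = d/t → LHS [L T^-1], RHS [L T^-1] ✓
Step 2: a = v/t → LHS [L T^-2], RHS [L T^-2] ✓
Step 3: a = d·t/t → LHS [L T^-2], RHS [L] ✗

The first dimensional inconsistency appears in step 3: a = d·t/t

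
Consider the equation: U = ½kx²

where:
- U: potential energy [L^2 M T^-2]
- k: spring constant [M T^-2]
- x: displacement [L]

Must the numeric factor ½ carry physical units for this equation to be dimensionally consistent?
No

U has dimensions [L^2 M T^-2] and kx² already has dimensions [L^2 M T^-2], so the equation balances without ½ contributing any dimensions. ½ is a pure (dimensionless) number; changing or removing it would not affect dimensional consistency.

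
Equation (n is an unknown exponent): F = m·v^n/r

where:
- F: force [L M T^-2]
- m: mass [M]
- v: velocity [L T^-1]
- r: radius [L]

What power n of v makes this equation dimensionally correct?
n = 2

F has dimensions [L M T^-2]; v has dimensions [L T^-1].
The rest of the RHS has dimensions [L^-1 M], so v^n must supply [L^2 T^-2].
With n = 2: m·v^2/r has dimensions [L M T^-2], matching the LHS ✓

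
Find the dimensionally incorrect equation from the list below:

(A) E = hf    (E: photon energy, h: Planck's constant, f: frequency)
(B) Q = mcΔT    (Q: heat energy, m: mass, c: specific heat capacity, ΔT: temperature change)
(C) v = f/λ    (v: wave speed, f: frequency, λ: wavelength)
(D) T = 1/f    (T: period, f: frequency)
(C) v = f/λ

The equation (C) v = f/λ is dimensionally incorrect.

LHS (v): [L T^-1]
RHS (f/λ): [L^-1 T^-1] ✗

The dimensions do not match. The other three equations balance.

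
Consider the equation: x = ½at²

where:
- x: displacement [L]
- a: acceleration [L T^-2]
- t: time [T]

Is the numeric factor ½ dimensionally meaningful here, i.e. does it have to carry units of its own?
No

x has dimensions [L] and at² already has dimensions [L], so the equation balances without ½ contributing any dimensions. ½ is a pure (dimensionless) number; changing or removing it would not affect dimensional consistency.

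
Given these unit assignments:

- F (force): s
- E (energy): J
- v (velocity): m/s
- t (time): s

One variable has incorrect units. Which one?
F

The variable F (force) should have units N, not s.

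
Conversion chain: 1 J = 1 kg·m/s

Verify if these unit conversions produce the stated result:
The chain is incorrect (it contains an error).

Incorrect: Joule is kg·m²/s², not kg·m/s (that is momentum)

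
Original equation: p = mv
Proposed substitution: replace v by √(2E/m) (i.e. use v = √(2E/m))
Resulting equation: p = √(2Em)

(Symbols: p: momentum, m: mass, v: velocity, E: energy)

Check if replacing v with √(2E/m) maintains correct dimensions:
Yes

[v] = [L T^-1] and [√(2E/m)] = [L T^-1]. These match, so the substitution replaces a quantity by one of the same dimensions and the result p = √(2Em) has LHS [L M T^-1] vs RHS [L M T^-1] — still consistent.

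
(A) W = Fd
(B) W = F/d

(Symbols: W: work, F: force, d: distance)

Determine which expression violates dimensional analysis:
(B)

(A) W = Fd: LHS [L^2 M T^-2], RHS [L^2 M T^-2] ✓
(B) W = F/d: LHS [L^2 M T^-2], RHS [M T^-2] ✗

Expression (B) W = F/d is dimensionally incorrect.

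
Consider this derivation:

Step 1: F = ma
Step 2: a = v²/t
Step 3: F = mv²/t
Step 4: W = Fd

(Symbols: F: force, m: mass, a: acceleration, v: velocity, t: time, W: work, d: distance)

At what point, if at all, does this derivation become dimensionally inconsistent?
Step 2

Step 1: F = ma → LHS [L M T^-2], RHS [L M T^-2] ✓
Step 2: a = v²/t → LHS [L T^-2], RHS [L^2 T^-3] ✗

The first dimensional inconsistency appears in step 2: a = v²/t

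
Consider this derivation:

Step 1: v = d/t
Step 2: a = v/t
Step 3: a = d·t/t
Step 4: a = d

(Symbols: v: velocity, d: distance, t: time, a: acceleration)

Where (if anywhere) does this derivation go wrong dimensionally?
Step 3

Step 1: v = d/t → LHS [L T^-1], RHS [L T^-1] ✓
Step 2: a = v/t → LHS [L T^-2], RHS [L T^-2] ✓
Step 3: a = d·t/t → LHS [L T^-2], RHS [L] ✗

The first dimensional inconsistency appears in step 3: a = d·t/t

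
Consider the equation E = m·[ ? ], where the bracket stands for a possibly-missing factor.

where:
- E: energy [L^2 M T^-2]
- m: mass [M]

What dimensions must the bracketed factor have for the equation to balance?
[L^2 T^-2] — velocity squared (e.g. v²)

E has dimensions [L^2 M T^-2]; m has dimensions [M].
The bracketed factor must supply [L^2 M T^-2] / [M] = [L^2 T^-2].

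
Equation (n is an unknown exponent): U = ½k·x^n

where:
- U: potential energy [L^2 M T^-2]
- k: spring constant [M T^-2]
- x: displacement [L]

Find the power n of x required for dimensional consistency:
n = 2

U has dimensions [L^2 M T^-2]; x has dimensions [L].
The rest of the RHS has dimensions [M T^-2], so x^n must supply [L^2].
With n = 2: ½k·x^2 has dimensions [L^2 M T^-2], matching the LHS ✓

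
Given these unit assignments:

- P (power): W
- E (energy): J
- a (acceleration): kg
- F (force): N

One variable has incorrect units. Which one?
a

The variable a (acceleration) should have units m/s², not kg.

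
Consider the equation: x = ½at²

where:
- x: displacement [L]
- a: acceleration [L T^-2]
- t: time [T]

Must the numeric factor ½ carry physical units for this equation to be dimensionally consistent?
No

x has dimensions [L] and at² already has dimensions [L], so the equation balances without ½ contributing any dimensions. ½ is a pure (dimensionless) number; changing or removing it would not affect dimensional consistency.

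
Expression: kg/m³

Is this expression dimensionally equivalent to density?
Yes

The expression kg/m³ has dimensions [L^-3 M], which is exactly density [L^-3 M].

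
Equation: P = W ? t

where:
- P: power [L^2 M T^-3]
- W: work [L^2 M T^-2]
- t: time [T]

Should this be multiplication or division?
division (÷): P = W ÷ t

P [L^2 M T^-3]; W [L^2 M T^-2]; t [T].
W × t → [L^2 M T^-1] ✗
W ÷ t → [L^2 M T^-3] ✓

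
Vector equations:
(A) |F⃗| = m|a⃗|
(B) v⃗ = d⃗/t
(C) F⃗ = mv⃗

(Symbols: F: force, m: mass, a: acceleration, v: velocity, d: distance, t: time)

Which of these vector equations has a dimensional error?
(C) F⃗ = mv⃗

(A) |F⃗| = m|a⃗|: LHS [L M T^-2], RHS [L M T^-2] ✓ — magnitudes of vectors are scalars
(B) v⃗ = d⃗/t: LHS [L T^-1], RHS [L T^-1] ✓ — displacement (vector) divided by time (scalar)
(C) F⃗ = mv⃗: LHS [L M T^-2], RHS [L M T^-1] ✗ — mass times velocity is momentum, not force; should be ma⃗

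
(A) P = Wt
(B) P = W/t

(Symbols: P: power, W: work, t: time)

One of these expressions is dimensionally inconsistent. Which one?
(A)

(A) P = Wt: LHS [L^2 M T^-3], RHS [L^2 M T^-1] ✗
(B) P = W/t: LHS [L^2 M T^-3], RHS [L^2 M T^-3] ✓

Expression (A) P = Wt is dimensionally incorrect.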